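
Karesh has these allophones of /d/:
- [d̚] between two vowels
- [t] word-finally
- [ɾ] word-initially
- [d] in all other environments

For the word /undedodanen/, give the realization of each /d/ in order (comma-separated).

[d], [d̚], [d̚]

Occurrence 1 (position 3): no conditioning environment matches → elsewhere allophone [d].
Occurrence 2 (position 5): between two vowels → [d̚].
Occurrence 3 (position 7): between two vowels → [d̚].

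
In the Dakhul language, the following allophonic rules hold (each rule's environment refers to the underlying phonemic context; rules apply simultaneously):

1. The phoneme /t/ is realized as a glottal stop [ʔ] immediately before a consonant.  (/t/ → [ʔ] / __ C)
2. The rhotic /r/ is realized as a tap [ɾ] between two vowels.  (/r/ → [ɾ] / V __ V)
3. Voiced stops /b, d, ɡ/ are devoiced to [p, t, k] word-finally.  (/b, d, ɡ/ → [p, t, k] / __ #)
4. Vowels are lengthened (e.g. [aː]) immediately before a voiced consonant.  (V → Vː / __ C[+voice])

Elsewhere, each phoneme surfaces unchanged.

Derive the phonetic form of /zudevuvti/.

[zuːdeːvuːvti]

Rule 4 applies to /u/ (between /z/ and /d/: before a voiced consonant) → [uː].
/d/ (between /u/ and /e/): rule 3 targets it, but not word-finally → unchanged [d].
/e/ (between /d/ and /v/) occurs before a voiced consonant → [eː] by rule 4.
/u/ — between /v/ and /v/, before a voiced consonant — surfaces as [uː] (rule 4).
/t/ (between /v/ and /i/): rule 1 targets it, but not immediately before a consonant → unchanged [t].
/i/ (word-final) fails the environment for rule 4, so it stays [i].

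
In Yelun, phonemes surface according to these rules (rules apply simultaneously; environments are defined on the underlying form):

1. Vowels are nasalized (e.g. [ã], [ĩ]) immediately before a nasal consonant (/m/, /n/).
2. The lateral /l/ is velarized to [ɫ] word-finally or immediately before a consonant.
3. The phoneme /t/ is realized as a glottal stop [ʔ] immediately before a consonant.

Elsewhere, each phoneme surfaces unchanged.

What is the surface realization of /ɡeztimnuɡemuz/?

/ɡ/ (word-initial) is unaffected → [ɡ].
/e/ (between /ɡ/ and /z/) is in the target of rule 1 but the environment (before a nasal consonant) is not met → [e].
/z/ (between /e/ and /t/) is unaffected → [z].
/t/ (between /z/ and /i/) is in the target of rule 3 but the environment (immediately before a consonant) is not met → [t].
/i/ (between /t/ and /m/): before a nasal consonant, so rule 1 applies → [ĩ].
/m/ stays [m].
/n/ stays [n].
/u/ — between /n/ and /ɡ/; rule 1 does not apply here → [u].
/ɡ/ stays [ɡ].
Rule 1 applies to /e/ (between /ɡ/ and /m/: before a nasal consonant) → [ẽ].
/m/ — not in any rule's target class → [m].
/u/ (between /m/ and /z/) is in the target of rule 1 but the environment (before a nasal consonant) is not met → [u].
/z/ (word-final) is unaffected → [z].

[ɡeztĩmnuɡẽmuz]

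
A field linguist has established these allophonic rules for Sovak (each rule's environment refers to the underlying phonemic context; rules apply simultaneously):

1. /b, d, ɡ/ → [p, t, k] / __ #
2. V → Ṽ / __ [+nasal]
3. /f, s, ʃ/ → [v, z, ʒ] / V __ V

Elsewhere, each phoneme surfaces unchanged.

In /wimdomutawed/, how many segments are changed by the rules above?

3

Segments that undergo a rule: /i/ → [ĩ] (rule 2); /o/ → [õ] (rule 2); /d/ → [t] (rule 1).
All other segments surface unchanged.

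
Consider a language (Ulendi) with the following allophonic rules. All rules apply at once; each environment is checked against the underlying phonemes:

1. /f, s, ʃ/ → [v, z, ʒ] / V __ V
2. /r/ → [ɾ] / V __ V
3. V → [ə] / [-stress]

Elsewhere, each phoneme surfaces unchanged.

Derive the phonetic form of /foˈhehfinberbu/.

/f/ — word-initial; rule 1 does not apply here → [f].
/o/ (between /f/ and /h/): in an unstressed syllable, so rule 3 applies → [ə].
/e/ — between /h/ and /h/; rule 3 does not apply here → [e].
/f/ (between /h/ and /i/) fails the environment for rule 1, so it stays [f].
Rule 3 applies to /i/ (between /f/ and /n/: in an unstressed syllable) → [ə].
Rule 3 applies to /e/ (between /b/ and /r/: in an unstressed syllable) → [ə].
/r/ (between /e/ and /b/): rule 2 targets it, but not between two vowels → unchanged [r].
/u/ (word-final) occurs in an unstressed syllable → [ə] by rule 3.

[fəˈhehfənbərbə]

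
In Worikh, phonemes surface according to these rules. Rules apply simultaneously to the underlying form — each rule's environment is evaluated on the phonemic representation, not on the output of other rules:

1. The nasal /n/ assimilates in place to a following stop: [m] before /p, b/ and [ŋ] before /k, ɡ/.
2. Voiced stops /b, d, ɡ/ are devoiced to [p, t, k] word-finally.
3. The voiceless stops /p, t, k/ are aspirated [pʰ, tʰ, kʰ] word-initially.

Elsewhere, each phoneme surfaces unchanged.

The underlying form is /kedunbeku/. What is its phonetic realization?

/k/ meets the environment for rule 3 (word-initially) → [kʰ].
/e/ stays [e].
/d/ (between /e/ and /u/): rule 2 targets it, but not word-finally → unchanged [d].
/u/ stays [u].
/n/ (between /u/ and /b/) occurs before a labial or velar stop → [m] by rule 1.
/b/ (between /n/ and /e/) is in the target of rule 2 but the environment (word-finally) is not met → [b].
/e/ stays [e].
/k/ (between /e/ and /u/) is in the target of rule 3 but the environment (word-initially) is not met → [k].
/u/ — not in any rule's target class → [u].

[kʰedumbeku]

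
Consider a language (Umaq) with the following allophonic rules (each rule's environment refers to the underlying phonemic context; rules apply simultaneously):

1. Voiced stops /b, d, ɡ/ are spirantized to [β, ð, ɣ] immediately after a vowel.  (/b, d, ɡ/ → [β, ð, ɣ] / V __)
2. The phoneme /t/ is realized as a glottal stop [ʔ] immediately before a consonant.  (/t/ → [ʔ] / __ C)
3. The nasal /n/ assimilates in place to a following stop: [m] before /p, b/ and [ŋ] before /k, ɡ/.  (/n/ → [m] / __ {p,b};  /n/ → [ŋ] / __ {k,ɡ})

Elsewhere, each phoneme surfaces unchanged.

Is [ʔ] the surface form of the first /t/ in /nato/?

/t/ — between /a/ and /o/; rule 2 does not apply here → [t].
The actual realization is [t], not [ʔ].

No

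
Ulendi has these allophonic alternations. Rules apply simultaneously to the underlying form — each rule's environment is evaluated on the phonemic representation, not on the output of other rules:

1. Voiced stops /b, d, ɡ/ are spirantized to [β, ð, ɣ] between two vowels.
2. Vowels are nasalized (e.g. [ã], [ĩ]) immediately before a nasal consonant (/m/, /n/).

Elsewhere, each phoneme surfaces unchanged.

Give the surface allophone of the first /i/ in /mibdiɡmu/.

/i/ (between /m/ and /b/): rule 2 targets it, but not before a nasal consonant → unchanged [i].

[i]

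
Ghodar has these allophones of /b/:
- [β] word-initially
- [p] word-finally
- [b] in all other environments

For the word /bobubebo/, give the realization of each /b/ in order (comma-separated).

Occurrence 1 (position 1): word-initially → [β].
Occurrence 2 (position 3): no conditioning environment matches → elsewhere allophone [b].
Occurrence 3 (position 5): no conditioning environment matches → elsewhere allophone [b].
Occurrence 4 (position 7): no conditioning environment matches → elsewhere allophone [b].

[β], [b], [b], [b]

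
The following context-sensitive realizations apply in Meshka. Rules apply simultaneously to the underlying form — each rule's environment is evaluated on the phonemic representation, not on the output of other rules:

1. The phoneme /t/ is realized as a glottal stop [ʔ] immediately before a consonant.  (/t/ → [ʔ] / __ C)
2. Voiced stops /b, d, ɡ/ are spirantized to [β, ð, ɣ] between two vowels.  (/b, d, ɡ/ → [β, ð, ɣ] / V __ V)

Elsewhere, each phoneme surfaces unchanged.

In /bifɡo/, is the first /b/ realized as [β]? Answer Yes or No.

No

/b/ (word-initial): rule 2 targets it, but not between two vowels → unchanged [b].
The actual realization is [b], not [β].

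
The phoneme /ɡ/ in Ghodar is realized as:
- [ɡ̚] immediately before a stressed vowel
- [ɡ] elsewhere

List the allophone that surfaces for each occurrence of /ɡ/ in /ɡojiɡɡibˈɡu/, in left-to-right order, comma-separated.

Occurrence 1 (position 1): no conditioning environment matches → elsewhere allophone [ɡ].
Occurrence 2 (position 5): no conditioning environment matches → elsewhere allophone [ɡ].
Occurrence 3 (position 6): no conditioning environment matches → elsewhere allophone [ɡ].
Occurrence 4 (position 9): immediately before a stressed vowel → [ɡ̚].

[ɡ], [ɡ], [ɡ], [ɡ̚]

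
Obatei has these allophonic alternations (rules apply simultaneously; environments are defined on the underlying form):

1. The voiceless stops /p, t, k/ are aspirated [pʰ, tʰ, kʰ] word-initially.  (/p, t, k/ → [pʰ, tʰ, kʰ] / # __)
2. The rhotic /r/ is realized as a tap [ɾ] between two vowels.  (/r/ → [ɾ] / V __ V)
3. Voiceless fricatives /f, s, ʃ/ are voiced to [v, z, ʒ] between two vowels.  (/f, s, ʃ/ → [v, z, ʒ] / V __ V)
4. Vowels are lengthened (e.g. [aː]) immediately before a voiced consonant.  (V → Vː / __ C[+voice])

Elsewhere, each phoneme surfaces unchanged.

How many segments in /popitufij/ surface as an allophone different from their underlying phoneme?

3

Segments that undergo a rule: /p/ → [pʰ] (rule 1); /f/ → [v] (rule 3); /i/ → [iː] (rule 4).
All other segments surface unchanged.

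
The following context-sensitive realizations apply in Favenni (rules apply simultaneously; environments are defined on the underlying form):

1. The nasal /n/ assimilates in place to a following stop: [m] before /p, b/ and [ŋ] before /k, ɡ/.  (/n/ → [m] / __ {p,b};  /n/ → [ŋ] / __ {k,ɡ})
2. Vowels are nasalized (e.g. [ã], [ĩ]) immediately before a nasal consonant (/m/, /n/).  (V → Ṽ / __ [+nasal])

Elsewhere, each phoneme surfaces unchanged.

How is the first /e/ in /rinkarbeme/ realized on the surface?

/e/ (between /b/ and /m/) occurs before a nasal consonant → [ẽ] by rule 2.

[ẽ]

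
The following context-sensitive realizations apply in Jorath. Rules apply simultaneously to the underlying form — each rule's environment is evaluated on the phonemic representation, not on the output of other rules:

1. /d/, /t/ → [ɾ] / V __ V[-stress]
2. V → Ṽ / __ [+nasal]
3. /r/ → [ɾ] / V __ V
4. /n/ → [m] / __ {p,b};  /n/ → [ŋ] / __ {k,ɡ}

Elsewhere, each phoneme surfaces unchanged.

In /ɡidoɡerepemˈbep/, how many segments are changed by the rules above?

3

Segments that undergo a rule: /d/ → [ɾ] (rule 1); /r/ → [ɾ] (rule 3); /e/ → [ẽ] (rule 2).
All other segments surface unchanged.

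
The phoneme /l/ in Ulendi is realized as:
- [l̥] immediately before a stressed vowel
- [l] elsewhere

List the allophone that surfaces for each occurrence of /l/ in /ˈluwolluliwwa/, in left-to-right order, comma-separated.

Occurrence 1 (position 1): immediately before a stressed vowel → [l̥].
Occurrence 2 (position 5): no conditioning environment matches → elsewhere allophone [l].
Occurrence 3 (position 6): no conditioning environment matches → elsewhere allophone [l].
Occurrence 4 (position 8): no conditioning environment matches → elsewhere allophone [l].

[l̥], [l], [l], [l]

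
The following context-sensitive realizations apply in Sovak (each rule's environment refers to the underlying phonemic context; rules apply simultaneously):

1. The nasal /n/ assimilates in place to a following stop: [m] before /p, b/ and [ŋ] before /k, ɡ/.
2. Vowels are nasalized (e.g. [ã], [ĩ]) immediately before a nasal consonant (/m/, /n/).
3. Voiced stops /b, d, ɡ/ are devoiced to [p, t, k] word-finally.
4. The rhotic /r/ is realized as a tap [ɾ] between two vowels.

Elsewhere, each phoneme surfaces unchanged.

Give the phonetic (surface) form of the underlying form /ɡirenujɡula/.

/ɡ/ (word-initial) is in the target of rule 3 but the environment (word-finally) is not met → [ɡ].
/i/ (between /ɡ/ and /r/) is in the target of rule 2 but the environment (before a nasal consonant) is not met → [i].
/r/ (between /i/ and /e/) occurs between two vowels → [ɾ] by rule 4.
/e/ (between /r/ and /n/): before a nasal consonant, so rule 2 applies → [ẽ].
/n/ (between /e/ and /u/): rule 1 targets it, but not before a labial or velar stop → unchanged [n].
/u/ (between /n/ and /j/) fails the environment for rule 2, so it stays [u].
/j/ (between /u/ and /ɡ/): no rule targets it → [j].
/ɡ/ (between /j/ and /u/) is in the target of rule 3 but the environment (word-finally) is not met → [ɡ].
/u/ (between /ɡ/ and /l/) is in the target of rule 2 but the environment (before a nasal consonant) is not met → [u].
/l/ — not in any rule's target class → [l].
/a/ — word-final; rule 2 does not apply here → [a].

[ɡiɾẽnujɡula]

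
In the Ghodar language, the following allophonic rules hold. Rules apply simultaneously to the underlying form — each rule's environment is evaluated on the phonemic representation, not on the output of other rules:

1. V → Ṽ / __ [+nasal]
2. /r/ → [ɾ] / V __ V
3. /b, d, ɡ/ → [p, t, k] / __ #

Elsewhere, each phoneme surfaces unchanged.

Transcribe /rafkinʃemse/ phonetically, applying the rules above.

[rafkĩnʃẽmse]

/r/ (word-initial) is in the target of rule 2 but the environment (between two vowels) is not met → [r].
/a/ — between /r/ and /f/; rule 1 does not apply here → [a].
/f/ (between /a/ and /k/) is unaffected → [f].
/k/ — not in any rule's target class → [k].
/i/ (between /k/ and /n/): before a nasal consonant, so rule 1 applies → [ĩ].
/n/ (between /i/ and /ʃ/): no rule targets it → [n].
/ʃ/ (between /n/ and /e/): no rule targets it → [ʃ].
/e/ — between /ʃ/ and /m/, before a nasal consonant — surfaces as [ẽ] (rule 1).
/m/ (between /e/ and /s/) is unaffected → [m].
/s/ (between /m/ and /e/): no rule targets it → [s].
/e/ (word-final): rule 1 targets it, but not before a nasal consonant → unchanged [e].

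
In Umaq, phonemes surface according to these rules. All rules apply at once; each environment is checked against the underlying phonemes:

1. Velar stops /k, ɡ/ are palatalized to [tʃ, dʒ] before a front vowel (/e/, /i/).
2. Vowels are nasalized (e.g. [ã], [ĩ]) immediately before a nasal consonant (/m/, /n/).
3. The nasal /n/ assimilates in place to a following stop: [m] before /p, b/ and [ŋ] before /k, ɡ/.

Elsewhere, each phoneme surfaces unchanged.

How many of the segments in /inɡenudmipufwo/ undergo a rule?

Segments that undergo a rule: /i/ → [ĩ] (rule 2); /n/ → [ŋ] (rule 3); /ɡ/ → [dʒ] (rule 1); /e/ → [ẽ] (rule 2).
All other segments surface unchanged.

4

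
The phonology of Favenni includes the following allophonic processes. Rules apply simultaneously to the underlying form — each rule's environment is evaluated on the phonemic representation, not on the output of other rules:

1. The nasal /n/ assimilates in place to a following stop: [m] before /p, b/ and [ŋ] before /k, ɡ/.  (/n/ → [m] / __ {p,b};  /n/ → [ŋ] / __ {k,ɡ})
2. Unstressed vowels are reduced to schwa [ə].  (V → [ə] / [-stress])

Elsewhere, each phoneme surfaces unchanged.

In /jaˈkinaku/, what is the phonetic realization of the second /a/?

[ə]

Rule 2 applies to /a/ (between /n/ and /k/: in an unstressed syllable) → [ə].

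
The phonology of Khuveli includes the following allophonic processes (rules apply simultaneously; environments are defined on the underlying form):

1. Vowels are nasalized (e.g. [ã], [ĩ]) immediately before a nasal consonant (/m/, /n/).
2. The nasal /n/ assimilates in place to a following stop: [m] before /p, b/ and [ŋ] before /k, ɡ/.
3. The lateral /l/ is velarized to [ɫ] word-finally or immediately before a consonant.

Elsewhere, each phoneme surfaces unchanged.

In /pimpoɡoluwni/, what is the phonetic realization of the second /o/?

/o/ (between /ɡ/ and /l/) is in the target of rule 1 but the environment (before a nasal consonant) is not met → [o].

[o]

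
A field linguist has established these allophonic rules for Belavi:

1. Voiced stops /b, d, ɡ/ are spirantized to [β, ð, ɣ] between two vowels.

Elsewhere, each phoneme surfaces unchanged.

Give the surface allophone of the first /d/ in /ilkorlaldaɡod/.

/d/ (between /l/ and /a/) fails the environment for rule 1, so it stays [d].

[d]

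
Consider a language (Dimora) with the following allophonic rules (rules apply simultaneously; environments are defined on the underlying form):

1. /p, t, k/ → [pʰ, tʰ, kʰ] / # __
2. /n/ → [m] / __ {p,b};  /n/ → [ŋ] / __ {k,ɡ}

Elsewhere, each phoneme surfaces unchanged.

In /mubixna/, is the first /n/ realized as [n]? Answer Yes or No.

/n/ — between /x/ and /a/; rule 2 does not apply here → [n].
The actual realization is [n], which matches [n].

Yes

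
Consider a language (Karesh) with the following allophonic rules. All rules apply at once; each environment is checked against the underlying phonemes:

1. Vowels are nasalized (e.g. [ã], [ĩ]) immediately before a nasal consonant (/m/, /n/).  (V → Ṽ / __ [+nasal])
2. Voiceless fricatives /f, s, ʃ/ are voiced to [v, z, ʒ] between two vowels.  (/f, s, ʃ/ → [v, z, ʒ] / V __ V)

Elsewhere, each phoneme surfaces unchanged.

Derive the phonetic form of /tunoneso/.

[tũnõnezo]

/u/ (between /t/ and /n/) occurs before a nasal consonant → [ũ] by rule 1.
/o/ (between /n/ and /n/): before a nasal consonant, so rule 1 applies → [õ].
/e/ (between /n/ and /s/): rule 1 targets it, but not before a nasal consonant → unchanged [e].
Rule 2 applies to /s/ (between /e/ and /o/: between two vowels) → [z].
/o/ (word-final) fails the environment for rule 1, so it stays [o].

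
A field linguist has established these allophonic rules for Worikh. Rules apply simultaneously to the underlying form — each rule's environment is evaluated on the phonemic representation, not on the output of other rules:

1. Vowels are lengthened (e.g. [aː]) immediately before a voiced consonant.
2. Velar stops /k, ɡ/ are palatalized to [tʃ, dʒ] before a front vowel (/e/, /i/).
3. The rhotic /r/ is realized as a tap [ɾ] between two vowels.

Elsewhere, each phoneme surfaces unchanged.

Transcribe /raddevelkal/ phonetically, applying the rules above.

/r/ — word-initial; rule 3 does not apply here → [r].
/a/ (between /r/ and /d/) occurs before a voiced consonant → [aː] by rule 1.
/e/ meets the environment for rule 1 (before a voiced consonant) → [eː].
/e/ (between /v/ and /l/) occurs before a voiced consonant → [eː] by rule 1.
/k/ — between /l/ and /a/; rule 2 does not apply here → [k].
Rule 1 applies to /a/ (between /k/ and /l/: before a voiced consonant) → [aː].

[raːddeːveːlkaːl]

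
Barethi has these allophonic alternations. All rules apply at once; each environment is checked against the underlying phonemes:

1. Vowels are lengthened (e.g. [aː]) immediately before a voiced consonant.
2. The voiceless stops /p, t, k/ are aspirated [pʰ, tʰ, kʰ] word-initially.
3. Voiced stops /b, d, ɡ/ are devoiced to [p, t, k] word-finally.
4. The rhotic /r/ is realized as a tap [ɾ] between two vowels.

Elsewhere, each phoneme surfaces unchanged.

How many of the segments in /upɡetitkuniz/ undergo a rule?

2

Segments that undergo a rule: /u/ → [uː] (rule 1); /i/ → [iː] (rule 1).
All other segments surface unchanged.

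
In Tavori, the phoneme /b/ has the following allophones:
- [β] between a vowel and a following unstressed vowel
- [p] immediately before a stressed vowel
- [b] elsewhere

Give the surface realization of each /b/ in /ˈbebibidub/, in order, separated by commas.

Occurrence 1 (position 1): immediately before a stressed vowel → [p].
Occurrence 2 (position 3): between a vowel and a following unstressed vowel → [β].
Occurrence 3 (position 5): between a vowel and a following unstressed vowel → [β].
Occurrence 4 (position 9): no conditioning environment matches → elsewhere allophone [b].

[p], [β], [β], [b]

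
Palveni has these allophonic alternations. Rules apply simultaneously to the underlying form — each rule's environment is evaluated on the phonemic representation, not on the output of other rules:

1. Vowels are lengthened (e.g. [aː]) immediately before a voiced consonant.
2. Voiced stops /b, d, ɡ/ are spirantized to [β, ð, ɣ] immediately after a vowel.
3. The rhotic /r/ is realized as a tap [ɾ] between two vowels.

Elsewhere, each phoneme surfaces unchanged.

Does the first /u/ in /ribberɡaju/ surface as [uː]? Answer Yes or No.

/u/ (word-final) fails the environment for rule 1, so it stays [u].
The actual realization is [u], not [uː].

No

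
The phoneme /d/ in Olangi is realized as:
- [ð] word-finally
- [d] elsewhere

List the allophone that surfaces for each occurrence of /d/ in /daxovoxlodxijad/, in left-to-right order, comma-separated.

Occurrence 1 (position 1): no conditioning environment matches → elsewhere allophone [d].
Occurrence 2 (position 10): no conditioning environment matches → elsewhere allophone [d].
Occurrence 3 (position 15): word-finally → [ð].

[d], [d], [ð]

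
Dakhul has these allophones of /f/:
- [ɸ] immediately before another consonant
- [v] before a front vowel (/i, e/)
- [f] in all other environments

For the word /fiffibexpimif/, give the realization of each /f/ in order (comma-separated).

[v], [ɸ], [v], [f]

Occurrence 1 (position 1): before a front vowel (/i, e/) → [v].
Occurrence 2 (position 3): immediately before another consonant → [ɸ].
Occurrence 3 (position 4): before a front vowel (/i, e/) → [v].
Occurrence 4 (position 13): no conditioning environment matches → elsewhere allophone [f].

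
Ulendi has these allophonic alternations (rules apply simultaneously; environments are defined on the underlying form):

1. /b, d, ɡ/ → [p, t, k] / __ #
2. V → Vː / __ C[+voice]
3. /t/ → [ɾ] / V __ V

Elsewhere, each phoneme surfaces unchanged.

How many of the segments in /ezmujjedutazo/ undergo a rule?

5

Segments that undergo a rule: /e/ → [eː] (rule 2); /u/ → [uː] (rule 2); /e/ → [eː] (rule 2); /t/ → [ɾ] (rule 3); /a/ → [aː] (rule 2).
All other segments surface unchanged.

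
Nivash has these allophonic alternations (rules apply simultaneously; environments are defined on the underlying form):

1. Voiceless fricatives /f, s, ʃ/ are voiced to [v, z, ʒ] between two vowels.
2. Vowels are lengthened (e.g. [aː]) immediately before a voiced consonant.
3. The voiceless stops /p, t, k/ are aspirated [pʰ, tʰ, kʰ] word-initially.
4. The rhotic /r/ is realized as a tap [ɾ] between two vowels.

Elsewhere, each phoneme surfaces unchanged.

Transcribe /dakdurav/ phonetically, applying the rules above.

/d/ stays [d].
/a/ (between /d/ and /k/) is in the target of rule 2 but the environment (before a voiced consonant) is not met → [a].
/k/ — between /a/ and /d/; rule 3 does not apply here → [k].
/d/ — not in any rule's target class → [d].
/u/ (between /d/ and /r/) occurs before a voiced consonant → [uː] by rule 2.
/r/ (between /u/ and /a/): between two vowels, so rule 4 applies → [ɾ].
/a/ — between /r/ and /v/, before a voiced consonant — surfaces as [aː] (rule 2).
/v/ stays [v].

[dakduːɾaːv]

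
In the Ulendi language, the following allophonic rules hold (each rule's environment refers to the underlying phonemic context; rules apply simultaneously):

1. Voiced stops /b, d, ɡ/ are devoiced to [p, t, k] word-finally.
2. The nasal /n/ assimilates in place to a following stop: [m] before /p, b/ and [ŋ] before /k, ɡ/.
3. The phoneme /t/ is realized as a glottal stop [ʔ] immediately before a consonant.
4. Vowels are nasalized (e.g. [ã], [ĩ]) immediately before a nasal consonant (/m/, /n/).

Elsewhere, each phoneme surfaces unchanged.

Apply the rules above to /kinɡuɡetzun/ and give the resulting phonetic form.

[kĩŋɡuɡeʔzũn]

/i/ — between /k/ and /n/, before a nasal consonant — surfaces as [ĩ] (rule 4).
/n/ (between /i/ and /ɡ/): before a labial or velar stop, so rule 2 applies → [ŋ].
/ɡ/ (between /n/ and /u/) is in the target of rule 1 but the environment (word-finally) is not met → [ɡ].
/u/ — between /ɡ/ and /ɡ/; rule 4 does not apply here → [u].
/ɡ/ — between /u/ and /e/; rule 1 does not apply here → [ɡ].
/e/ (between /ɡ/ and /t/) is in the target of rule 4 but the environment (before a nasal consonant) is not met → [e].
/t/ meets the environment for rule 3 (immediately before a consonant) → [ʔ].
/u/ meets the environment for rule 4 (before a nasal consonant) → [ũ].
/n/ (word-final) is in the target of rule 2 but the environment (before a labial or velar stop) is not met → [n].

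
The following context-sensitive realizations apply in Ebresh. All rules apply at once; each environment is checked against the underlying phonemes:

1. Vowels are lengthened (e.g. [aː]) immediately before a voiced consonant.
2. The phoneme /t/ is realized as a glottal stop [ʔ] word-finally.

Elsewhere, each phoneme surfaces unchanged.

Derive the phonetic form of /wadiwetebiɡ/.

[waːdiːweteːbiːɡ]

/w/ — not in any rule's target class → [w].
/a/ — between /w/ and /d/, before a voiced consonant — surfaces as [aː] (rule 1).
/d/ (between /a/ and /i/): no rule targets it → [d].
/i/ meets the environment for rule 1 (before a voiced consonant) → [iː].
/w/ — not in any rule's target class → [w].
/e/ (between /w/ and /t/) fails the environment for rule 1, so it stays [e].
/t/ (between /e/ and /e/) is in the target of rule 2 but the environment (word-finally) is not met → [t].
/e/ (between /t/ and /b/) occurs before a voiced consonant → [eː] by rule 1.
/b/ stays [b].
/i/ (between /b/ and /ɡ/) occurs before a voiced consonant → [iː] by rule 1.
/ɡ/ (word-final) is unaffected → [ɡ].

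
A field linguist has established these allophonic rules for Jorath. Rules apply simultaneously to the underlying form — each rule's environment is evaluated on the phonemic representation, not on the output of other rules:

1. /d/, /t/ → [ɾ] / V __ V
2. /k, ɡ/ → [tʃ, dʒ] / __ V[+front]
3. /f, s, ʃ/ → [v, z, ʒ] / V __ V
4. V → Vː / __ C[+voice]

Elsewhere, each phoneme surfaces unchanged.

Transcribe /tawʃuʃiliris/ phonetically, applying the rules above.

[taːwʃuʒiːliːris]

/t/ (word-initial): rule 1 targets it, but not between two vowels → unchanged [t].
/a/ (between /t/ and /w/) occurs before a voiced consonant → [aː] by rule 4.
/w/ (between /a/ and /ʃ/): no rule targets it → [w].
/ʃ/ (between /w/ and /u/) fails the environment for rule 3, so it stays [ʃ].
/u/ — between /ʃ/ and /ʃ/; rule 4 does not apply here → [u].
/ʃ/ (between /u/ and /i/): between two vowels, so rule 3 applies → [ʒ].
/i/ — between /ʃ/ and /l/, before a voiced consonant — surfaces as [iː] (rule 4).
/l/ (between /i/ and /i/): no rule targets it → [l].
/i/ — between /l/ and /r/, before a voiced consonant — surfaces as [iː] (rule 4).
/r/ (between /i/ and /i/): no rule targets it → [r].
/i/ (between /r/ and /s/): rule 4 targets it, but not before a voiced consonant → unchanged [i].
/s/ — word-final; rule 3 does not apply here → [s].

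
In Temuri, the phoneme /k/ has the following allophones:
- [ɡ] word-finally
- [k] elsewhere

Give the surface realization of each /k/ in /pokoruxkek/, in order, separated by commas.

[k], [k], [ɡ]

Occurrence 1 (position 3): no conditioning environment matches → elsewhere allophone [k].
Occurrence 2 (position 8): no conditioning environment matches → elsewhere allophone [k].
Occurrence 3 (position 10): word-finally → [ɡ].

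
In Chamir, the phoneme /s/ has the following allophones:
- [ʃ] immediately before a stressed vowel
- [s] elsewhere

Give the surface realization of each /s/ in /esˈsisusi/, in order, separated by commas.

Occurrence 1 (position 2): no conditioning environment matches → elsewhere allophone [s].
Occurrence 2 (position 3): immediately before a stressed vowel → [ʃ].
Occurrence 3 (position 5): no conditioning environment matches → elsewhere allophone [s].
Occurrence 4 (position 7): no conditioning environment matches → elsewhere allophone [s].

[s], [ʃ], [s], [s]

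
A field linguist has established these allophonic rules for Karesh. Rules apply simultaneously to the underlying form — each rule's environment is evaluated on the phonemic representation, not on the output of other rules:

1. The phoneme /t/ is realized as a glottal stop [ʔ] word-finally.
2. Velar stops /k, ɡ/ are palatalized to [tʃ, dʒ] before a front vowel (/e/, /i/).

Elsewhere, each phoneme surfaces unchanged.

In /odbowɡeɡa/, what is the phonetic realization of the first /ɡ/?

[dʒ]

/ɡ/ — between /w/ and /e/, before a front vowel — surfaces as [dʒ] (rule 2).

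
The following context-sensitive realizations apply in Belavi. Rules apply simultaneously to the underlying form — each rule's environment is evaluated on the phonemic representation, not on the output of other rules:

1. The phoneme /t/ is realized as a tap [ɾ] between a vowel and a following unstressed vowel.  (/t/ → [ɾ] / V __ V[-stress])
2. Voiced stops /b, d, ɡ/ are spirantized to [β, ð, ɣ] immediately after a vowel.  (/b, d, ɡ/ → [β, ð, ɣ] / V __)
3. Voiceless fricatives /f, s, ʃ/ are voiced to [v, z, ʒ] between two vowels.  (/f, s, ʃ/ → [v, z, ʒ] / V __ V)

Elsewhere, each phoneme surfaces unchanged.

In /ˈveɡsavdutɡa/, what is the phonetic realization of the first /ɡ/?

[ɣ]

Rule 2 applies to /ɡ/ (between /e/ and /s/: immediately after a vowel) → [ɣ].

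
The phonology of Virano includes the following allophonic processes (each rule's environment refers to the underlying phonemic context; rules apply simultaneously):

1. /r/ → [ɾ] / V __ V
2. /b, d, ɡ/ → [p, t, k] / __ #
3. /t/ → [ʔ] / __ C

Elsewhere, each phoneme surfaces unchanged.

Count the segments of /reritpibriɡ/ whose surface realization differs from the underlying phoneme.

3

Segments that undergo a rule: /r/ → [ɾ] (rule 1); /t/ → [ʔ] (rule 3); /ɡ/ → [k] (rule 2).
All other segments surface unchanged.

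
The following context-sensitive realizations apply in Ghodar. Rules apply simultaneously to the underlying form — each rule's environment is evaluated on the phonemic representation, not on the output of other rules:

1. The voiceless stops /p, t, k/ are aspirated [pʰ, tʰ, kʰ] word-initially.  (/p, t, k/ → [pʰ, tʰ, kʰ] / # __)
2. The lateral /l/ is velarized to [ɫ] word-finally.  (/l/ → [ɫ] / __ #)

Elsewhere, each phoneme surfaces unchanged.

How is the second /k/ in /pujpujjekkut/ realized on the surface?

[k]

/k/ — between /k/ and /u/; rule 1 does not apply here → [k].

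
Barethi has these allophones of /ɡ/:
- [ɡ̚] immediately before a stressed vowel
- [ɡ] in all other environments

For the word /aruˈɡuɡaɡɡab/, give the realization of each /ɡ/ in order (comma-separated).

[ɡ̚], [ɡ], [ɡ], [ɡ]

Occurrence 1 (position 4): immediately before a stressed vowel → [ɡ̚].
Occurrence 2 (position 6): no conditioning environment matches → elsewhere allophone [ɡ].
Occurrence 3 (position 8): no conditioning environment matches → elsewhere allophone [ɡ].
Occurrence 4 (position 9): no conditioning environment matches → elsewhere allophone [ɡ].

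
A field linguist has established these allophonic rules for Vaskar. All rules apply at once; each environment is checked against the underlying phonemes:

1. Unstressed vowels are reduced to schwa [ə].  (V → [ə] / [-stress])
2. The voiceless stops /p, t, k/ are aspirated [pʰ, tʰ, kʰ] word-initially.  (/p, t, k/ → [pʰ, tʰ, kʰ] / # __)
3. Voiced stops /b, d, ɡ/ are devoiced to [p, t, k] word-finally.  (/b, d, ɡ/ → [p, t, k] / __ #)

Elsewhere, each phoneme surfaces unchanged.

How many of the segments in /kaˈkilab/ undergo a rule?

4

Segments that undergo a rule: /k/ → [kʰ] (rule 2); /a/ → [ə] (rule 1); /a/ → [ə] (rule 1); /b/ → [p] (rule 3).
All other segments surface unchanged.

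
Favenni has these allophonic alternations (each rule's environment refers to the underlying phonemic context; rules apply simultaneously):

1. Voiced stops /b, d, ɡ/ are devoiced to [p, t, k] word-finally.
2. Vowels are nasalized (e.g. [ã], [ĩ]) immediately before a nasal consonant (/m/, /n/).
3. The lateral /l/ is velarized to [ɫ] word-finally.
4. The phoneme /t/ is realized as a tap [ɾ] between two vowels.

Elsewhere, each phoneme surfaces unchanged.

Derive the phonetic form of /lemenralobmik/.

/l/ (word-initial) fails the environment for rule 3, so it stays [l].
/e/ meets the environment for rule 2 (before a nasal consonant) → [ẽ].
/m/ — not in any rule's target class → [m].
/e/ — between /m/ and /n/, before a nasal consonant — surfaces as [ẽ] (rule 2).
/n/ (between /e/ and /r/): no rule targets it → [n].
/r/ — not in any rule's target class → [r].
/a/ — between /r/ and /l/; rule 2 does not apply here → [a].
/l/ (between /a/ and /o/): rule 3 targets it, but not word-finally → unchanged [l].
/o/ (between /l/ and /b/) fails the environment for rule 2, so it stays [o].
/b/ — between /o/ and /m/; rule 1 does not apply here → [b].
/m/ (between /b/ and /i/): no rule targets it → [m].
/i/ (between /m/ and /k/) fails the environment for rule 2, so it stays [i].
/k/ stays [k].

[lẽmẽnralobmik]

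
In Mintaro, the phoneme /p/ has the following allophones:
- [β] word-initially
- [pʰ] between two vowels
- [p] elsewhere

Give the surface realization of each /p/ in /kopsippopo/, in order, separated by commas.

[p], [p], [p], [pʰ]

Occurrence 1 (position 3): no conditioning environment matches → elsewhere allophone [p].
Occurrence 2 (position 6): no conditioning environment matches → elsewhere allophone [p].
Occurrence 3 (position 7): no conditioning environment matches → elsewhere allophone [p].
Occurrence 4 (position 9): between two vowels → [pʰ].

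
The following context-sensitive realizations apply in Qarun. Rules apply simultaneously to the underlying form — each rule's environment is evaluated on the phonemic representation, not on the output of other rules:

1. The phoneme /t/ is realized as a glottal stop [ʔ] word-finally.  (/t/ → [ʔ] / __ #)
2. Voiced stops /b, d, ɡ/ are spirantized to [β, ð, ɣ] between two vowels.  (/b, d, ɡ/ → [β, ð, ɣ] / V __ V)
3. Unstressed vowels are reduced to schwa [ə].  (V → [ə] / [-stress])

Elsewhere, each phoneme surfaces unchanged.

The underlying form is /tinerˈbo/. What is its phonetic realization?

[tənərˈbo]

/t/ (word-initial) fails the environment for rule 1, so it stays [t].
/i/ (between /t/ and /n/) occurs in an unstressed syllable → [ə] by rule 3.
/e/ meets the environment for rule 3 (in an unstressed syllable) → [ə].
/b/ (between /r/ and /o/) fails the environment for rule 2, so it stays [b].
/o/ (word-final) fails the environment for rule 3, so it stays [o].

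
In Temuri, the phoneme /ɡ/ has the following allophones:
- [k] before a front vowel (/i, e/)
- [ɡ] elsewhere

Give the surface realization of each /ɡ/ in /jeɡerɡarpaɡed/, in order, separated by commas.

[k], [ɡ], [k]

Occurrence 1 (position 3): before a front vowel (/i, e/) → [k].
Occurrence 2 (position 6): no conditioning environment matches → elsewhere allophone [ɡ].
Occurrence 3 (position 11): before a front vowel (/i, e/) → [k].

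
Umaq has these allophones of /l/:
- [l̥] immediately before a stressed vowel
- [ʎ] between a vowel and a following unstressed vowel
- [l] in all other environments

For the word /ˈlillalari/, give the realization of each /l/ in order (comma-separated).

[l̥], [l], [l], [ʎ]

Occurrence 1 (position 1): immediately before a stressed vowel → [l̥].
Occurrence 2 (position 3): no conditioning environment matches → elsewhere allophone [l].
Occurrence 3 (position 4): no conditioning environment matches → elsewhere allophone [l].
Occurrence 4 (position 6): between a vowel and a following unstressed vowel → [ʎ].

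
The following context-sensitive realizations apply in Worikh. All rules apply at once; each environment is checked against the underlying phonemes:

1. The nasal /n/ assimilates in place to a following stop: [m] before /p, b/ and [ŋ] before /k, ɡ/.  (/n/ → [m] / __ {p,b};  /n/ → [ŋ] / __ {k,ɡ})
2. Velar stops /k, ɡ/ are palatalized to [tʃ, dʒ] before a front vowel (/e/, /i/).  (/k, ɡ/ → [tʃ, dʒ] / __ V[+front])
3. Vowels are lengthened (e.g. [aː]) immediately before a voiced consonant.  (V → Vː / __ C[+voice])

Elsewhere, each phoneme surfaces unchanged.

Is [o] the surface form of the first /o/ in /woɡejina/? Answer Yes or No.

No

/o/ meets the environment for rule 3 (before a voiced consonant) → [oː].
The actual realization is [oː], not [o].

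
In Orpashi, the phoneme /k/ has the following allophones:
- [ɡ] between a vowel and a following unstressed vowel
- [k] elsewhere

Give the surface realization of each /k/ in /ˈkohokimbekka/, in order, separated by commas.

[k], [ɡ], [k], [k]

Occurrence 1 (position 1): no conditioning environment matches → elsewhere allophone [k].
Occurrence 2 (position 5): between a vowel and a following unstressed vowel → [ɡ].
Occurrence 3 (position 10): no conditioning environment matches → elsewhere allophone [k].
Occurrence 4 (position 11): no conditioning environment matches → elsewhere allophone [k].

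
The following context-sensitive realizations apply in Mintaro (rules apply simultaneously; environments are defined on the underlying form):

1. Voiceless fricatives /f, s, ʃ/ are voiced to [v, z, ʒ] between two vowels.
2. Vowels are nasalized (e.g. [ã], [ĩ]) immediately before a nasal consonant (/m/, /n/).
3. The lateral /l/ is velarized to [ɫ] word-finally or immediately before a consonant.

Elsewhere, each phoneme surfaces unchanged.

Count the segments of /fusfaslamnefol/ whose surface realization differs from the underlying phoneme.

Segments that undergo a rule: /a/ → [ã] (rule 2); /f/ → [v] (rule 1); /l/ → [ɫ] (rule 3).
All other segments surface unchanged.

3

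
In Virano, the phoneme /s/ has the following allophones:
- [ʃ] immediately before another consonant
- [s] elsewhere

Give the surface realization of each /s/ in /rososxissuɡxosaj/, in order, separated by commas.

[s], [ʃ], [ʃ], [s], [s]

Occurrence 1 (position 3): no conditioning environment matches → elsewhere allophone [s].
Occurrence 2 (position 5): immediately before another consonant → [ʃ].
Occurrence 3 (position 8): immediately before another consonant → [ʃ].
Occurrence 4 (position 9): no conditioning environment matches → elsewhere allophone [s].
Occurrence 5 (position 14): no conditioning environment matches → elsewhere allophone [s].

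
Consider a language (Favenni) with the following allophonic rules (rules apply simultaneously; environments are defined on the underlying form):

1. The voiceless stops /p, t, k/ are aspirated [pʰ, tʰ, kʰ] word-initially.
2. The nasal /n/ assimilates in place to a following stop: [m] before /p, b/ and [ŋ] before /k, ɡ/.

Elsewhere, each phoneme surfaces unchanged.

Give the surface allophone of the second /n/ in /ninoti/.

[n]

/n/ (between /i/ and /o/) is in the target of rule 2 but the environment (before a labial or velar stop) is not met → [n].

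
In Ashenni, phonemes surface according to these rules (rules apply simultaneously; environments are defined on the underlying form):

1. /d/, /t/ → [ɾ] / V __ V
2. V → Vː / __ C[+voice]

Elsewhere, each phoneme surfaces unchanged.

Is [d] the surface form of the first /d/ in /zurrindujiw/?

Yes

/d/ — between /n/ and /u/; rule 1 does not apply here → [d].
The actual realization is [d], which matches [d].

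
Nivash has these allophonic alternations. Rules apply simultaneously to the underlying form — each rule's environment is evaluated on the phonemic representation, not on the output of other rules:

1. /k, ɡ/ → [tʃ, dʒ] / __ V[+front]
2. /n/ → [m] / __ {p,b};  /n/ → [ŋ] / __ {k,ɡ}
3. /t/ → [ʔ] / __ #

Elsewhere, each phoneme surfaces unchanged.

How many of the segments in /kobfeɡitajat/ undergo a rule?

Segments that undergo a rule: /ɡ/ → [dʒ] (rule 1); /t/ → [ʔ] (rule 3).
All other segments surface unchanged.

2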